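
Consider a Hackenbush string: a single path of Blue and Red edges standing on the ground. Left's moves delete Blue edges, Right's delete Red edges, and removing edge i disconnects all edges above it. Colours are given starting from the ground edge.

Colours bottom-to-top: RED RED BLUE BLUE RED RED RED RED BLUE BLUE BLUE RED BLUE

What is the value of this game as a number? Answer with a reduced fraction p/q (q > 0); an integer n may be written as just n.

Prefix values for RED RED BLUE BLUE RED RED RED RED BLUE BLUE BLUE RED BLUE via {L|R} + simplicity:
v_1 [R]  L=[·]  R=[0]  so -1
v_2 [RR]  L=[·]  R=[-1, 0]  so -2
v_3 [RRB]  L=[-2]  R=[-1, 0]  so -3/2
v_4 [RRBB]  L=[-2, -3/2]  R=[-1, 0]  so -5/4
v_5 [RRBBR]  L=[-2, -3/2]  R=[-5/4, -1, 0]  so -11/8
v_6 [RRBBRR]  L=[-2, -3/2]  R=[-11/8, -5/4, -1, 0]  so -23/16
v_7 [RRBBRRR]  L=[-2, -3/2]  R=[-23/16, -11/8, -5/4, -1, 0]  so -47/32
v_8 [RRBBRRRR]  L=[-2, -3/2]  R=[-47/32, -23/16, -11/8, -5/4, -1, 0]  so -95/64
v_9 [RRBBRRRRB]  L=[-2, -3/2, -95/64]  R=[-47/32, -23/16, -11/8, -5/4, -1, 0]  so -189/128
v_10 [RRBBRRRRBB]  L=[-2, -3/2, -95/64, -189/128]  R=[-47/32, -23/16, -11/8, -5/4, -1, 0]  so -377/256
v_11 [RRBBRRRRBBB]  L=[-2, -3/2, -95/64, -189/128, -377/256]  R=[-47/32, -23/16, -11/8, -5/4, -1, 0]  so -753/512
v_12 [RRBBRRRRBBBR]  L=[-2, -3/2, -95/64, -189/128, -377/256]  R=[-753/512, -47/32, -23/16, -11/8, -5/4, -1, 0]  so -1507/1024
v_13 [RRBBRRRRBBBRB]  L=[-2, -3/2, -95/64, -189/128, -377/256, -1507/1024]  R=[-753/512, -47/32, -23/16, -11/8, -5/4, -1, 0]  so -3013/2048

-3013/2048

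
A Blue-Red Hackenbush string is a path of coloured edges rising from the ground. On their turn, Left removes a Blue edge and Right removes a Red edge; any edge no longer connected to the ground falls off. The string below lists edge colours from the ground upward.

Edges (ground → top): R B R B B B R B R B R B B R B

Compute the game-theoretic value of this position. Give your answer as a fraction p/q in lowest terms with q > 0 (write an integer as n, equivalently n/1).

Recurse on prefixes of the 15-edge string R B R B B B R B R B R B B R B:
step 1: add R to get R; options L={ · } R={ 0 } => -1
step 2: add B to get RB; options L={ -1 } R={ 0 } => -1/2
step 3: add R to get RBR; options L={ -1 } R={ -1/2, 0 } => -3/4
step 4: add B to get RBRB; options L={ -1, -3/4 } R={ -1/2, 0 } => -5/8
step 5: add B to get RBRBB; options L={ -1, -3/4, -5/8 } R={ -1/2, 0 } => -9/16
step 6: add B to get RBRBBB; options L={ -1, -3/4, -5/8, -9/16 } R={ -1/2, 0 } => -17/32
step 7: add R to get RBRBBBR; options L={ -1, -3/4, -5/8, -9/16 } R={ -17/32, -1/2, 0 } => -35/64
step 8: add B to get RBRBBBRB; options L={ -1, -3/4, -5/8, -9/16, -35/64 } R={ -17/32, -1/2, 0 } => -69/128
step 9: add R to get RBRBBBRBR; options L={ -1, -3/4, -5/8, -9/16, -35/64 } R={ -69/128, -17/32, -1/2, 0 } => -139/256
step 10: add B to get RBRBBBRBRB; options L={ -1, -3/4, -5/8, -9/16, -35/64, -139/256 } R={ -69/128, -17/32, -1/2, 0 } => -277/512
step 11: add R to get RBRBBBRBRBR; options L={ -1, -3/4, -5/8, -9/16, -35/64, -139/256 } R={ -277/512, -69/128, -17/32, -1/2, 0 } => -555/1024
step 12: add B to get RBRBBBRBRBRB; options L={ -1, -3/4, -5/8, -9/16, -35/64, -139/256, -555/1024 } R={ -277/512, -69/128, -17/32, -1/2, 0 } => -1109/2048
step 13: add B to get RBRBBBRBRBRBB; options L={ -1, -3/4, -5/8, -9/16, -35/64, -139/256, -555/1024, -1109/2048 } R={ -277/512, -69/128, -17/32, -1/2, 0 } => -2217/4096
step 14: add R to get RBRBBBRBRBRBBR; options L={ -1, -3/4, -5/8, -9/16, -35/64, -139/256, -555/1024, -1109/2048 } R={ -2217/4096, -277/512, -69/128, -17/32, -1/2, 0 } => -4435/8192
step 15: add B to get RBRBBBRBRBRBBRB; options L={ -1, -3/4, -5/8, -9/16, -35/64, -139/256, -555/1024, -1109/2048, -4435/8192 } R={ -2217/4096, -277/512, -69/128, -17/32, -1/2, 0 } => -8869/16384

-8869/16384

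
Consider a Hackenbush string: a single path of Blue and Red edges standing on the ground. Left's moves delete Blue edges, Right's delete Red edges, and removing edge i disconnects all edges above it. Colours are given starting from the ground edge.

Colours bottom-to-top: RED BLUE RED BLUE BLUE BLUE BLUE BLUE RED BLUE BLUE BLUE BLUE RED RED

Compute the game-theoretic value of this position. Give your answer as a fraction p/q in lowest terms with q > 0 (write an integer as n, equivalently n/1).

-8327/16384

Prefix values for RED BLUE RED BLUE BLUE BLUE BLUE BLUE RED BLUE BLUE BLUE BLUE RED RED via {L|R} + simplicity:
step 1: add RED to get R; options L={ — } R={ 0 } — -1
step 2: add BLUE to get RB; options L={ -1 } R={ 0 } — -1/2
step 3: add RED to get RBR; options L={ -1 } R={ -1/2; 0 } — -3/4
step 4: add BLUE to get RBRB; options L={ -1; -3/4 } R={ -1/2; 0 } — -5/8
step 5: add BLUE to get RBRBB; options L={ -1; -3/4; -5/8 } R={ -1/2; 0 } — -9/16
step 6: add BLUE to get RBRBBB; options L={ -1; -3/4; -5/8; -9/16 } R={ -1/2; 0 } — -17/32
step 7: add BLUE to get RBRBBBB; options L={ -1; -3/4; -5/8; -9/16; -17/32 } R={ -1/2; 0 } — -33/64
step 8: add BLUE to get RBRBBBBB; options L={ -1; -3/4; -5/8; -9/16; -17/32; -33/64 } R={ -1/2; 0 } — -65/128
step 9: add RED to get RBRBBBBBR; options L={ -1; -3/4; -5/8; -9/16; -17/32; -33/64 } R={ -65/128; -1/2; 0 } — -131/256
step 10: add BLUE to get RBRBBBBBRB; options L={ -1; -3/4; -5/8; -9/16; -17/32; -33/64; -131/256 } R={ -65/128; -1/2; 0 } — -261/512
step 11: add BLUE to get RBRBBBBBRBB; options L={ -1; -3/4; -5/8; -9/16; -17/32; -33/64; -131/256; -261/512 } R={ -65/128; -1/2; 0 } — -521/1024
step 12: add BLUE to get RBRBBBBBRBBB; options L={ -1; -3/4; -5/8; -9/16; -17/32; -33/64; -131/256; -261/512; -521/1024 } R={ -65/128; -1/2; 0 } — -1041/2048
step 13: add BLUE to get RBRBBBBBRBBBB; options L={ -1; -3/4; -5/8; -9/16; -17/32; -33/64; -131/256; -261/512; -521/1024; -1041/2048 } R={ -65/128; -1/2; 0 } — -2081/4096
step 14: add RED to get RBRBBBBBRBBBBR; options L={ -1; -3/4; -5/8; -9/16; -17/32; -33/64; -131/256; -261/512; -521/1024; -1041/2048 } R={ -2081/4096; -65/128; -1/2; 0 } — -4163/8192
step 15: add RED to get RBRBBBBBRBBBBRR; options L={ -1; -3/4; -5/8; -9/16; -17/32; -33/64; -131/256; -261/512; -521/1024; -1041/2048 } R={ -4163/8192; -2081/4096; -65/128; -1/2; 0 } — -8327/16384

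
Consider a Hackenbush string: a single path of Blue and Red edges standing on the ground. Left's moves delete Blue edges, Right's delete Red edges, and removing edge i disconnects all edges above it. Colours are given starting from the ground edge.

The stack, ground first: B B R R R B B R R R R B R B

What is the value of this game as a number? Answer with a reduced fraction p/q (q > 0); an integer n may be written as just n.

value(B) = { 0 | — } → 1
value(BB) = { 0, 1 | — } → 2
value(BBR) = { 0, 1 | 2 } → 3/2
value(BBRR) = { 0, 1 | 3/2, 2 } → 5/4
value(BBRRR) = { 0, 1 | 5/4, 3/2, 2 } → 9/8
value(BBRRRB) = { 0, 1, 9/8 | 5/4, 3/2, 2 } → 19/16
value(BBRRRBB) = { 0, 1, 9/8, 19/16 | 5/4, 3/2, 2 } → 39/32
value(BBRRRBBR) = { 0, 1, 9/8, 19/16 | 39/32, 5/4, 3/2, 2 } → 77/64
value(BBRRRBBRR) = { 0, 1, 9/8, 19/16 | 77/64, 39/32, 5/4, 3/2, 2 } → 153/128
value(BBRRRBBRRR) = { 0, 1, 9/8, 19/16 | 153/128, 77/64, 39/32, 5/4, 3/2, 2 } → 305/256
value(BBRRRBBRRRR) = { 0, 1, 9/8, 19/16 | 305/256, 153/128, 77/64, 39/32, 5/4, 3/2, 2 } → 609/512
value(BBRRRBBRRRRB) = { 0, 1, 9/8, 19/16, 609/512 | 305/256, 153/128, 77/64, 39/32, 5/4, 3/2, 2 } → 1219/1024
value(BBRRRBBRRRRBR) = { 0, 1, 9/8, 19/16, 609/512 | 1219/1024, 305/256, 153/128, 77/64, 39/32, 5/4, 3/2, 2 } → 2437/2048
value(BBRRRBBRRRRBRB) = { 0, 1, 9/8, 19/16, 609/512, 2437/2048 | 1219/1024, 305/256, 153/128, 77/64, 39/32, 5/4, 3/2, 2 } → 4875/4096

4875/4096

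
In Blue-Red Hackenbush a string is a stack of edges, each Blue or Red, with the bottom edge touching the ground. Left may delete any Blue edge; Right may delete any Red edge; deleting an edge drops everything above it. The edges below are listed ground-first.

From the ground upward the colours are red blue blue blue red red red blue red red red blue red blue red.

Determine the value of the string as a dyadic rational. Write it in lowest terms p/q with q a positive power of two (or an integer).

-3819/16384

Prefix values for red blue blue blue red red red blue red red red blue red blue red via {L|R} + simplicity:
edge 1 of 15 (red): {  | 0 } — -1
edge 2 of 15 (blue): { -1 | 0 } — -1/2
edge 3 of 15 (blue): { -1,-1/2 | 0 } — -1/4
edge 4 of 15 (blue): { -1,-1/2,-1/4 | 0 } — -1/8
edge 5 of 15 (red): { -1,-1/2,-1/4 | -1/8,0 } — -3/16
edge 6 of 15 (red): { -1,-1/2,-1/4 | -3/16,-1/8,0 } — -7/32
edge 7 of 15 (red): { -1,-1/2,-1/4 | -7/32,-3/16,-1/8,0 } — -15/64
edge 8 of 15 (blue): { -1,-1/2,-1/4,-15/64 | -7/32,-3/16,-1/8,0 } — -29/128
edge 9 of 15 (red): { -1,-1/2,-1/4,-15/64 | -29/128,-7/32,-3/16,-1/8,0 } — -59/256
edge 10 of 15 (red): { -1,-1/2,-1/4,-15/64 | -59/256,-29/128,-7/32,-3/16,-1/8,0 } — -119/512
edge 11 of 15 (red): { -1,-1/2,-1/4,-15/64 | -119/512,-59/256,-29/128,-7/32,-3/16,-1/8,0 } — -239/1024
edge 12 of 15 (blue): { -1,-1/2,-1/4,-15/64,-239/1024 | -119/512,-59/256,-29/128,-7/32,-3/16,-1/8,0 } — -477/2048
edge 13 of 15 (red): { -1,-1/2,-1/4,-15/64,-239/1024 | -477/2048,-119/512,-59/256,-29/128,-7/32,-3/16,-1/8,0 } — -955/4096
edge 14 of 15 (blue): { -1,-1/2,-1/4,-15/64,-239/1024,-955/4096 | -477/2048,-119/512,-59/256,-29/128,-7/32,-3/16,-1/8,0 } — -1909/8192
edge 15 of 15 (red): { -1,-1/2,-1/4,-15/64,-239/1024,-955/4096 | -1909/8192,-477/2048,-119/512,-59/256,-29/128,-7/32,-3/16,-1/8,0 } — -3819/16384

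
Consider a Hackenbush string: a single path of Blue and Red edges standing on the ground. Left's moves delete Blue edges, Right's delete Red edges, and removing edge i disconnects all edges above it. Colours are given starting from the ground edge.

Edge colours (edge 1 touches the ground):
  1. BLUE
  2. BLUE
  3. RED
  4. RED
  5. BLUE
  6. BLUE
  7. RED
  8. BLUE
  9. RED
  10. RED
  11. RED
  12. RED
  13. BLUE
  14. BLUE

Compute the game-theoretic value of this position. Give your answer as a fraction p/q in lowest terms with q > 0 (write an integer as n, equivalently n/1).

5767/4096

g_1 [B]  L=[0]  R=[·]  = 1
g_2 [BB]  L=[0,1]  R=[·]  = 2
g_3 [BBR]  L=[0,1]  R=[2]  = 3/2
g_4 [BBRR]  L=[0,1]  R=[3/2,2]  = 5/4
g_5 [BBRRB]  L=[0,1,5/4]  R=[3/2,2]  = 11/8
g_6 [BBRRBB]  L=[0,1,5/4,11/8]  R=[3/2,2]  = 23/16
g_7 [BBRRBBR]  L=[0,1,5/4,11/8]  R=[23/16,3/2,2]  = 45/32
g_8 [BBRRBBRB]  L=[0,1,5/4,11/8,45/32]  R=[23/16,3/2,2]  = 91/64
g_9 [BBRRBBRBR]  L=[0,1,5/4,11/8,45/32]  R=[91/64,23/16,3/2,2]  = 181/128
g_10 [BBRRBBRBRR]  L=[0,1,5/4,11/8,45/32]  R=[181/128,91/64,23/16,3/2,2]  = 361/256
g_11 [BBRRBBRBRRR]  L=[0,1,5/4,11/8,45/32]  R=[361/256,181/128,91/64,23/16,3/2,2]  = 721/512
g_12 [BBRRBBRBRRRR]  L=[0,1,5/4,11/8,45/32]  R=[721/512,361/256,181/128,91/64,23/16,3/2,2]  = 1441/1024
g_13 [BBRRBBRBRRRRB]  L=[0,1,5/4,11/8,45/32,1441/1024]  R=[721/512,361/256,181/128,91/64,23/16,3/2,2]  = 2883/2048
g_14 [BBRRBBRBRRRRBB]  L=[0,1,5/4,11/8,45/32,1441/1024,2883/2048]  R=[721/512,361/256,181/128,91/64,23/16,3/2,2]  = 5767/4096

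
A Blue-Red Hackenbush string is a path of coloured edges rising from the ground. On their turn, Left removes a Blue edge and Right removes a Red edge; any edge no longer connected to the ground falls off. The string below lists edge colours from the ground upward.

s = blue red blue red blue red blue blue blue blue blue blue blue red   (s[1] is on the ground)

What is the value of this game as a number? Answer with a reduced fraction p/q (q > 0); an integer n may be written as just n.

5629/8192

Recurse on prefixes of the 14-edge string blue red blue red blue red blue blue blue blue blue blue blue red:
b: Left { 0 }, Right { ∅ } => simplest 1
br: Left { 0 }, Right { 1 } => simplest 1/2
brb: Left { 0, 1/2 }, Right { 1 } => simplest 3/4
brbr: Left { 0, 1/2 }, Right { 3/4, 1 } => simplest 5/8
brbrb: Left { 0, 1/2, 5/8 }, Right { 3/4, 1 } => simplest 11/16
brbrbr: Left { 0, 1/2, 5/8 }, Right { 11/16, 3/4, 1 } => simplest 21/32
brbrbrb: Left { 0, 1/2, 5/8, 21/32 }, Right { 11/16, 3/4, 1 } => simplest 43/64
brbrbrbb: Left { 0, 1/2, 5/8, 21/32, 43/64 }, Right { 11/16, 3/4, 1 } => simplest 87/128
brbrbrbbb: Left { 0, 1/2, 5/8, 21/32, 43/64, 87/128 }, Right { 11/16, 3/4, 1 } => simplest 175/256
brbrbrbbbb: Left { 0, 1/2, 5/8, 21/32, 43/64, 87/128, 175/256 }, Right { 11/16, 3/4, 1 } => simplest 351/512
brbrbrbbbbb: Left { 0, 1/2, 5/8, 21/32, 43/64, 87/128, 175/256, 351/512 }, Right { 11/16, 3/4, 1 } => simplest 703/1024
brbrbrbbbbbb: Left { 0, 1/2, 5/8, 21/32, 43/64, 87/128, 175/256, 351/512, 703/1024 }, Right { 11/16, 3/4, 1 } => simplest 1407/2048
brbrbrbbbbbbb: Left { 0, 1/2, 5/8, 21/32, 43/64, 87/128, 175/256, 351/512, 703/1024, 1407/2048 }, Right { 11/16, 3/4, 1 } => simplest 2815/4096
brbrbrbbbbbbbr: Left { 0, 1/2, 5/8, 21/32, 43/64, 87/128, 175/256, 351/512, 703/1024, 1407/2048 }, Right { 2815/4096, 11/16, 3/4, 1 } => simplest 5629/8192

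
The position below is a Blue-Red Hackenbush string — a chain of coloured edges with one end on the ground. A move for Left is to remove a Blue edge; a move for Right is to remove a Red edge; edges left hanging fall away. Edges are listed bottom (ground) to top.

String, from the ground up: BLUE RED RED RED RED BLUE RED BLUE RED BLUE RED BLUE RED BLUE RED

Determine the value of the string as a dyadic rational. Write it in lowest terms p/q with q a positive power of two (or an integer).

G_1 [B]  L=[0]  R=[]  => 1
G_2 [BR]  L=[0]  R=[1]  => 1/2
G_3 [BRR]  L=[0]  R=[1/2 1]  => 1/4
G_4 [BRRR]  L=[0]  R=[1/4 1/2 1]  => 1/8
G_5 [BRRRR]  L=[0]  R=[1/8 1/4 1/2 1]  => 1/16
G_6 [BRRRRB]  L=[0 1/16]  R=[1/8 1/4 1/2 1]  => 3/32
G_7 [BRRRRBR]  L=[0 1/16]  R=[3/32 1/8 1/4 1/2 1]  => 5/64
G_8 [BRRRRBRB]  L=[0 1/16 5/64]  R=[3/32 1/8 1/4 1/2 1]  => 11/128
G_9 [BRRRRBRBR]  L=[0 1/16 5/64]  R=[11/128 3/32 1/8 1/4 1/2 1]  => 21/256
G_10 [BRRRRBRBRB]  L=[0 1/16 5/64 21/256]  R=[11/128 3/32 1/8 1/4 1/2 1]  => 43/512
G_11 [BRRRRBRBRBR]  L=[0 1/16 5/64 21/256]  R=[43/512 11/128 3/32 1/8 1/4 1/2 1]  => 85/1024
G_12 [BRRRRBRBRBRB]  L=[0 1/16 5/64 21/256 85/1024]  R=[43/512 11/128 3/32 1/8 1/4 1/2 1]  => 171/2048
G_13 [BRRRRBRBRBRBR]  L=[0 1/16 5/64 21/256 85/1024]  R=[171/2048 43/512 11/128 3/32 1/8 1/4 1/2 1]  => 341/4096
G_14 [BRRRRBRBRBRBRB]  L=[0 1/16 5/64 21/256 85/1024 341/4096]  R=[171/2048 43/512 11/128 3/32 1/8 1/4 1/2 1]  => 683/8192
G_15 [BRRRRBRBRBRBRBR]  L=[0 1/16 5/64 21/256 85/1024 341/4096]  R=[683/8192 171/2048 43/512 11/128 3/32 1/8 1/4 1/2 1]  => 1365/16384

1365/16384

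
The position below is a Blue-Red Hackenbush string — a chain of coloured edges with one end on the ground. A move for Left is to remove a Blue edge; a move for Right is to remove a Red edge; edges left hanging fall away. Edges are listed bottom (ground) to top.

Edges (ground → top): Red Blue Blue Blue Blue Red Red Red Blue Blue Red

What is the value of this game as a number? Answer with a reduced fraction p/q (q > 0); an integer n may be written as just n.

-115/1024

Prefix values for Red Blue Blue Blue Blue Red Red Red Blue Blue Red via {L|R} + simplicity:
R: Left { · }, Right { 0 } => simplest -1
RB: Left { -1 }, Right { 0 } => simplest -1/2
RBB: Left { -1 -1/2 }, Right { 0 } => simplest -1/4
RBBB: Left { -1 -1/2 -1/4 }, Right { 0 } => simplest -1/8
RBBBB: Left { -1 -1/2 -1/4 -1/8 }, Right { 0 } => simplest -1/16
RBBBBR: Left { -1 -1/2 -1/4 -1/8 }, Right { -1/16 0 } => simplest -3/32
RBBBBRR: Left { -1 -1/2 -1/4 -1/8 }, Right { -3/32 -1/16 0 } => simplest -7/64
RBBBBRRR: Left { -1 -1/2 -1/4 -1/8 }, Right { -7/64 -3/32 -1/16 0 } => simplest -15/128
RBBBBRRRB: Left { -1 -1/2 -1/4 -1/8 -15/128 }, Right { -7/64 -3/32 -1/16 0 } => simplest -29/256
RBBBBRRRBB: Left { -1 -1/2 -1/4 -1/8 -15/128 -29/256 }, Right { -7/64 -3/32 -1/16 0 } => simplest -57/512
RBBBBRRRBBR: Left { -1 -1/2 -1/4 -1/8 -15/128 -29/256 }, Right { -57/512 -7/64 -3/32 -1/16 0 } => simplest -115/1024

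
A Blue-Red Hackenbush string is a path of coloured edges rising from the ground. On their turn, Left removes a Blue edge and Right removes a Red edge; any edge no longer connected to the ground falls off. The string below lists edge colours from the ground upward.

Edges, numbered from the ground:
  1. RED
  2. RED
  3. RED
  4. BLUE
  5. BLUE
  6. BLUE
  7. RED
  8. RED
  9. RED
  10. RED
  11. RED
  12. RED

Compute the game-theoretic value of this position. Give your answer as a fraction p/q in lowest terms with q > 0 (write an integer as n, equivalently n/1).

edge 1 of 12 (RED): { ∅ | 0 } so -1
edge 2 of 12 (RED): { ∅ | -1 0 } so -2
edge 3 of 12 (RED): { ∅ | -2 -1 0 } so -3
edge 4 of 12 (BLUE): { -3 | -2 -1 0 } so -5/2
edge 5 of 12 (BLUE): { -3 -5/2 | -2 -1 0 } so -9/4
edge 6 of 12 (BLUE): { -3 -5/2 -9/4 | -2 -1 0 } so -17/8
edge 7 of 12 (RED): { -3 -5/2 -9/4 | -17/8 -2 -1 0 } so -35/16
edge 8 of 12 (RED): { -3 -5/2 -9/4 | -35/16 -17/8 -2 -1 0 } so -71/32
edge 9 of 12 (RED): { -3 -5/2 -9/4 | -71/32 -35/16 -17/8 -2 -1 0 } so -143/64
edge 10 of 12 (RED): { -3 -5/2 -9/4 | -143/64 -71/32 -35/16 -17/8 -2 -1 0 } so -287/128
edge 11 of 12 (RED): { -3 -5/2 -9/4 | -287/128 -143/64 -71/32 -35/16 -17/8 -2 -1 0 } so -575/256
edge 12 of 12 (RED): { -3 -5/2 -9/4 | -575/256 -287/128 -143/64 -71/32 -35/16 -17/8 -2 -1 0 } so -1151/512

-1151/512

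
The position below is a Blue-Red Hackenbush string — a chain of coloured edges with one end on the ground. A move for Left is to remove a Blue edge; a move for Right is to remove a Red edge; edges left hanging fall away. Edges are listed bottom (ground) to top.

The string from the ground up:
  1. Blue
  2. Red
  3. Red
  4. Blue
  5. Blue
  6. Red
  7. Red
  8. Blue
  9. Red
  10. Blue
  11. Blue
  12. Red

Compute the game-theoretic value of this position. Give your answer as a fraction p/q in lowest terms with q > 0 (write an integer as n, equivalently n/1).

1 of 12 · B · max L 0 · min R +∞ → 1
2 of 12 · BR · max L 0 · min R 1 → 1/2
3 of 12 · BRR · max L 0 · min R 1/2 → 1/4
4 of 12 · BRRB · max L 1/4 · min R 1/2 → 3/8
5 of 12 · BRRBB · max L 3/8 · min R 1/2 → 7/16
6 of 12 · BRRBBR · max L 3/8 · min R 7/16 → 13/32
7 of 12 · BRRBBRR · max L 3/8 · min R 13/32 → 25/64
8 of 12 · BRRBBRRB · max L 25/64 · min R 13/32 → 51/128
9 of 12 · BRRBBRRBR · max L 25/64 · min R 51/128 → 101/256
10 of 12 · BRRBBRRBRB · max L 101/256 · min R 51/128 → 203/512
11 of 12 · BRRBBRRBRBB · max L 203/512 · min R 51/128 → 407/1024
12 of 12 · BRRBBRRBRBBR · max L 203/512 · min R 407/1024 → 813/2048

813/2048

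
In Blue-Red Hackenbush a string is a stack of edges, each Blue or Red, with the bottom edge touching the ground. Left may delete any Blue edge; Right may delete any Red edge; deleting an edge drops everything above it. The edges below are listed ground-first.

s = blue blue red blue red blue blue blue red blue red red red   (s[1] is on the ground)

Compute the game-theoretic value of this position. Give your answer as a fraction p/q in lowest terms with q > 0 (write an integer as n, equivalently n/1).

3537/2048

edge 1 of 13 (blue): { 0 | ∅ } = 1
edge 2 of 13 (blue): { 0; 1 | ∅ } = 2
edge 3 of 13 (red): { 0; 1 | 2 } = 3/2
edge 4 of 13 (blue): { 0; 1; 3/2 | 2 } = 7/4
edge 5 of 13 (red): { 0; 1; 3/2 | 7/4; 2 } = 13/8
edge 6 of 13 (blue): { 0; 1; 3/2; 13/8 | 7/4; 2 } = 27/16
edge 7 of 13 (blue): { 0; 1; 3/2; 13/8; 27/16 | 7/4; 2 } = 55/32
edge 8 of 13 (blue): { 0; 1; 3/2; 13/8; 27/16; 55/32 | 7/4; 2 } = 111/64
edge 9 of 13 (red): { 0; 1; 3/2; 13/8; 27/16; 55/32 | 111/64; 7/4; 2 } = 221/128
edge 10 of 13 (blue): { 0; 1; 3/2; 13/8; 27/16; 55/32; 221/128 | 111/64; 7/4; 2 } = 443/256
edge 11 of 13 (red): { 0; 1; 3/2; 13/8; 27/16; 55/32; 221/128 | 443/256; 111/64; 7/4; 2 } = 885/512
edge 12 of 13 (red): { 0; 1; 3/2; 13/8; 27/16; 55/32; 221/128 | 885/512; 443/256; 111/64; 7/4; 2 } = 1769/1024
edge 13 of 13 (red): { 0; 1; 3/2; 13/8; 27/16; 55/32; 221/128 | 1769/1024; 885/512; 443/256; 111/64; 7/4; 2 } = 3537/2048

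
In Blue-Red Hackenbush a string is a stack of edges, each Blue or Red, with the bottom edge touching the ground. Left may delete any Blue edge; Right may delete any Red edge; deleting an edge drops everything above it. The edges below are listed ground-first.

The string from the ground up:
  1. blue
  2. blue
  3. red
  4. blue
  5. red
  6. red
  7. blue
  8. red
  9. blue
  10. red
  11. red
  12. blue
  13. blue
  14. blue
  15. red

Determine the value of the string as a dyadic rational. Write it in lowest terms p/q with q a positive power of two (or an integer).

12957/8192

edge 1 of 15 (blue): { 0 | — } so 1
edge 2 of 15 (blue): { 0,1 | — } so 2
edge 3 of 15 (red): { 0,1 | 2 } so 3/2
edge 4 of 15 (blue): { 0,1,3/2 | 2 } so 7/4
edge 5 of 15 (red): { 0,1,3/2 | 7/4,2 } so 13/8
edge 6 of 15 (red): { 0,1,3/2 | 13/8,7/4,2 } so 25/16
edge 7 of 15 (blue): { 0,1,3/2,25/16 | 13/8,7/4,2 } so 51/32
edge 8 of 15 (red): { 0,1,3/2,25/16 | 51/32,13/8,7/4,2 } so 101/64
edge 9 of 15 (blue): { 0,1,3/2,25/16,101/64 | 51/32,13/8,7/4,2 } so 203/128
edge 10 of 15 (red): { 0,1,3/2,25/16,101/64 | 203/128,51/32,13/8,7/4,2 } so 405/256
edge 11 of 15 (red): { 0,1,3/2,25/16,101/64 | 405/256,203/128,51/32,13/8,7/4,2 } so 809/512
edge 12 of 15 (blue): { 0,1,3/2,25/16,101/64,809/512 | 405/256,203/128,51/32,13/8,7/4,2 } so 1619/1024
edge 13 of 15 (blue): { 0,1,3/2,25/16,101/64,809/512,1619/1024 | 405/256,203/128,51/32,13/8,7/4,2 } so 3239/2048
edge 14 of 15 (blue): { 0,1,3/2,25/16,101/64,809/512,1619/1024,3239/2048 | 405/256,203/128,51/32,13/8,7/4,2 } so 6479/4096
edge 15 of 15 (red): { 0,1,3/2,25/16,101/64,809/512,1619/1024,3239/2048 | 6479/4096,405/256,203/128,51/32,13/8,7/4,2 } so 12957/8192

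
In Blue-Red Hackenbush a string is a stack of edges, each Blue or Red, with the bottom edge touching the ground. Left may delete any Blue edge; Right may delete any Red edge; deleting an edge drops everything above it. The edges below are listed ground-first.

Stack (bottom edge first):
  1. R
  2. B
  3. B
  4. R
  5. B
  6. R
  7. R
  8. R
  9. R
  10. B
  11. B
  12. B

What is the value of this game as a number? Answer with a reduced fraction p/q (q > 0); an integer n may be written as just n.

1 of 12 · R · max L −∞ · min R 0 — -1
2 of 12 · RB · max L -1 · min R 0 — -1/2
3 of 12 · RBB · max L -1/2 · min R 0 — -1/4
4 of 12 · RBBR · max L -1/2 · min R -1/4 — -3/8
5 of 12 · RBBRB · max L -3/8 · min R -1/4 — -5/16
6 of 12 · RBBRBR · max L -3/8 · min R -5/16 — -11/32
7 of 12 · RBBRBRR · max L -3/8 · min R -11/32 — -23/64
8 of 12 · RBBRBRRR · max L -3/8 · min R -23/64 — -47/128
9 of 12 · RBBRBRRRR · max L -3/8 · min R -47/128 — -95/256
10 of 12 · RBBRBRRRRB · max L -95/256 · min R -47/128 — -189/512
11 of 12 · RBBRBRRRRBB · max L -189/512 · min R -47/128 — -377/1024
12 of 12 · RBBRBRRRRBBB · max L -377/1024 · min R -47/128 — -753/2048

-753/2048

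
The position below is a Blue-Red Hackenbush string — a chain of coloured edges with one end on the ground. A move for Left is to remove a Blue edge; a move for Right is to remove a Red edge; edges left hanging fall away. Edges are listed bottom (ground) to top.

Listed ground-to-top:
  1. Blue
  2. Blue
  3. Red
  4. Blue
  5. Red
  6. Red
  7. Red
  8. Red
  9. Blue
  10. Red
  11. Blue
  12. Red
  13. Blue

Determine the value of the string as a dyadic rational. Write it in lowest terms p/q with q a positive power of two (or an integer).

Recurse on prefixes of the 13-edge string Blue Blue Red Blue Red Red Red Red Blue Red Blue Red Blue:
v(B) = { 0 | — } => 1
v(BB) = { 0, 1 | — } => 2
v(BBR) = { 0, 1 | 2 } => 3/2
v(BBRB) = { 0, 1, 3/2 | 2 } => 7/4
v(BBRBR) = { 0, 1, 3/2 | 7/4, 2 } => 13/8
v(BBRBRR) = { 0, 1, 3/2 | 13/8, 7/4, 2 } => 25/16
v(BBRBRRR) = { 0, 1, 3/2 | 25/16, 13/8, 7/4, 2 } => 49/32
v(BBRBRRRR) = { 0, 1, 3/2 | 49/32, 25/16, 13/8, 7/4, 2 } => 97/64
v(BBRBRRRRB) = { 0, 1, 3/2, 97/64 | 49/32, 25/16, 13/8, 7/4, 2 } => 195/128
v(BBRBRRRRBR) = { 0, 1, 3/2, 97/64 | 195/128, 49/32, 25/16, 13/8, 7/4, 2 } => 389/256
v(BBRBRRRRBRB) = { 0, 1, 3/2, 97/64, 389/256 | 195/128, 49/32, 25/16, 13/8, 7/4, 2 } => 779/512
v(BBRBRRRRBRBR) = { 0, 1, 3/2, 97/64, 389/256 | 779/512, 195/128, 49/32, 25/16, 13/8, 7/4, 2 } => 1557/1024
v(BBRBRRRRBRBRB) = { 0, 1, 3/2, 97/64, 389/256, 1557/1024 | 779/512, 195/128, 49/32, 25/16, 13/8, 7/4, 2 } => 3115/2048

3115/2048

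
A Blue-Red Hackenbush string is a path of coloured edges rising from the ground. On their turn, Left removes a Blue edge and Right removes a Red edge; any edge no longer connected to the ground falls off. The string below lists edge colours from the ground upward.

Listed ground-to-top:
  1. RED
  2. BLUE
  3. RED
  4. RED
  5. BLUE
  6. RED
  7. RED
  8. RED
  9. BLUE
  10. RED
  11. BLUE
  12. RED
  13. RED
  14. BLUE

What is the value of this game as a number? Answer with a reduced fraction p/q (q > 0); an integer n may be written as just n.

-7085/8192

G(R) = { — | 0 } gives -1
G(RB) = { -1 | 0 } gives -1/2
G(RBR) = { -1 | -1/2, 0 } gives -3/4
G(RBRR) = { -1 | -3/4, -1/2, 0 } gives -7/8
G(RBRRB) = { -1, -7/8 | -3/4, -1/2, 0 } gives -13/16
G(RBRRBR) = { -1, -7/8 | -13/16, -3/4, -1/2, 0 } gives -27/32
G(RBRRBRR) = { -1, -7/8 | -27/32, -13/16, -3/4, -1/2, 0 } gives -55/64
G(RBRRBRRR) = { -1, -7/8 | -55/64, -27/32, -13/16, -3/4, -1/2, 0 } gives -111/128
G(RBRRBRRRB) = { -1, -7/8, -111/128 | -55/64, -27/32, -13/16, -3/4, -1/2, 0 } gives -221/256
G(RBRRBRRRBR) = { -1, -7/8, -111/128 | -221/256, -55/64, -27/32, -13/16, -3/4, -1/2, 0 } gives -443/512
G(RBRRBRRRBRB) = { -1, -7/8, -111/128, -443/512 | -221/256, -55/64, -27/32, -13/16, -3/4, -1/2, 0 } gives -885/1024
G(RBRRBRRRBRBR) = { -1, -7/8, -111/128, -443/512 | -885/1024, -221/256, -55/64, -27/32, -13/16, -3/4, -1/2, 0 } gives -1771/2048
G(RBRRBRRRBRBRR) = { -1, -7/8, -111/128, -443/512 | -1771/2048, -885/1024, -221/256, -55/64, -27/32, -13/16, -3/4, -1/2, 0 } gives -3543/4096
G(RBRRBRRRBRBRRB) = { -1, -7/8, -111/128, -443/512, -3543/4096 | -1771/2048, -885/1024, -221/256, -55/64, -27/32, -13/16, -3/4, -1/2, 0 } gives -7085/8192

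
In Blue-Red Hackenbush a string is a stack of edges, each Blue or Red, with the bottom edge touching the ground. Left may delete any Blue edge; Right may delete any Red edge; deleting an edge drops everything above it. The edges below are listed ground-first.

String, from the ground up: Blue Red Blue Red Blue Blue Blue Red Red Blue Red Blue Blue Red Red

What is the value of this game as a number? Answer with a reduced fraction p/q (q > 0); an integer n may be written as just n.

11865/16384

B: Left { 0 }, Right { · } => simplest 1
BR: Left { 0 }, Right { 1 } => simplest 1/2
BRB: Left { 0 1/2 }, Right { 1 } => simplest 3/4
BRBR: Left { 0 1/2 }, Right { 3/4 1 } => simplest 5/8
BRBRB: Left { 0 1/2 5/8 }, Right { 3/4 1 } => simplest 11/16
BRBRBB: Left { 0 1/2 5/8 11/16 }, Right { 3/4 1 } => simplest 23/32
BRBRBBB: Left { 0 1/2 5/8 11/16 23/32 }, Right { 3/4 1 } => simplest 47/64
BRBRBBBR: Left { 0 1/2 5/8 11/16 23/32 }, Right { 47/64 3/4 1 } => simplest 93/128
BRBRBBBRR: Left { 0 1/2 5/8 11/16 23/32 }, Right { 93/128 47/64 3/4 1 } => simplest 185/256
BRBRBBBRRB: Left { 0 1/2 5/8 11/16 23/32 185/256 }, Right { 93/128 47/64 3/4 1 } => simplest 371/512
BRBRBBBRRBR: Left { 0 1/2 5/8 11/16 23/32 185/256 }, Right { 371/512 93/128 47/64 3/4 1 } => simplest 741/1024
BRBRBBBRRBRB: Left { 0 1/2 5/8 11/16 23/32 185/256 741/1024 }, Right { 371/512 93/128 47/64 3/4 1 } => simplest 1483/2048
BRBRBBBRRBRBB: Left { 0 1/2 5/8 11/16 23/32 185/256 741/1024 1483/2048 }, Right { 371/512 93/128 47/64 3/4 1 } => simplest 2967/4096
BRBRBBBRRBRBBR: Left { 0 1/2 5/8 11/16 23/32 185/256 741/1024 1483/2048 }, Right { 2967/4096 371/512 93/128 47/64 3/4 1 } => simplest 5933/8192
BRBRBBBRRBRBBRR: Left { 0 1/2 5/8 11/16 23/32 185/256 741/1024 1483/2048 }, Right { 5933/8192 2967/4096 371/512 93/128 47/64 3/4 1 } => simplest 11865/16384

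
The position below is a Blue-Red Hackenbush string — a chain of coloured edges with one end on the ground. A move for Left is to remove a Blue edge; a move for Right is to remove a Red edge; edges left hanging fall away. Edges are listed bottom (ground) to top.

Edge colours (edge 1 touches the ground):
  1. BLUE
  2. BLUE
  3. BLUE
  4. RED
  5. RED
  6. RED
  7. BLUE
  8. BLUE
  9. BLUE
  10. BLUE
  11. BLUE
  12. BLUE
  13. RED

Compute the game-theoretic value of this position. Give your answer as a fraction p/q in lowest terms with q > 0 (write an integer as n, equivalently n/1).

Prefix values for BLUE BLUE BLUE RED RED RED BLUE BLUE BLUE BLUE BLUE BLUE RED via {L|R} + simplicity:
val_1 [B]  L=[0]  R=[none]  → 1
val_2 [BB]  L=[0; 1]  R=[none]  → 2
val_3 [BBB]  L=[0; 1; 2]  R=[none]  → 3
val_4 [BBBR]  L=[0; 1; 2]  R=[3]  → 5/2
val_5 [BBBRR]  L=[0; 1; 2]  R=[5/2; 3]  → 9/4
val_6 [BBBRRR]  L=[0; 1; 2]  R=[9/4; 5/2; 3]  → 17/8
val_7 [BBBRRRB]  L=[0; 1; 2; 17/8]  R=[9/4; 5/2; 3]  → 35/16
val_8 [BBBRRRBB]  L=[0; 1; 2; 17/8; 35/16]  R=[9/4; 5/2; 3]  → 71/32
val_9 [BBBRRRBBB]  L=[0; 1; 2; 17/8; 35/16; 71/32]  R=[9/4; 5/2; 3]  → 143/64
val_10 [BBBRRRBBBB]  L=[0; 1; 2; 17/8; 35/16; 71/32; 143/64]  R=[9/4; 5/2; 3]  → 287/128
val_11 [BBBRRRBBBBB]  L=[0; 1; 2; 17/8; 35/16; 71/32; 143/64; 287/128]  R=[9/4; 5/2; 3]  → 575/256
val_12 [BBBRRRBBBBBB]  L=[0; 1; 2; 17/8; 35/16; 71/32; 143/64; 287/128; 575/256]  R=[9/4; 5/2; 3]  → 1151/512
val_13 [BBBRRRBBBBBBR]  L=[0; 1; 2; 17/8; 35/16; 71/32; 143/64; 287/128; 575/256]  R=[1151/512; 9/4; 5/2; 3]  → 2301/1024

2301/1024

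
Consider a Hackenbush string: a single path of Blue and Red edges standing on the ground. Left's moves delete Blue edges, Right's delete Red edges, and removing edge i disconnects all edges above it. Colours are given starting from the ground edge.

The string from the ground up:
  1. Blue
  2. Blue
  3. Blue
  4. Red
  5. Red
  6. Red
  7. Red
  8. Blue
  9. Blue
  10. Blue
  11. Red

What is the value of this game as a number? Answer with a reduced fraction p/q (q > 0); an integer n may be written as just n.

Build value(s[:k]) for k = 1..11, string s = Blue Blue Blue Red Red Red Red Blue Blue Blue Red.
step 1: add Blue to get B; options L={ 0 } R={ none } gives 1
step 2: add Blue to get BB; options L={ 0, 1 } R={ none } gives 2
step 3: add Blue to get BBB; options L={ 0, 1, 2 } R={ none } gives 3
step 4: add Red to get BBBR; options L={ 0, 1, 2 } R={ 3 } gives 5/2
step 5: add Red to get BBBRR; options L={ 0, 1, 2 } R={ 5/2, 3 } gives 9/4
step 6: add Red to get BBBRRR; options L={ 0, 1, 2 } R={ 9/4, 5/2, 3 } gives 17/8
step 7: add Red to get BBBRRRR; options L={ 0, 1, 2 } R={ 17/8, 9/4, 5/2, 3 } gives 33/16
step 8: add Blue to get BBBRRRRB; options L={ 0, 1, 2, 33/16 } R={ 17/8, 9/4, 5/2, 3 } gives 67/32
step 9: add Blue to get BBBRRRRBB; options L={ 0, 1, 2, 33/16, 67/32 } R={ 17/8, 9/4, 5/2, 3 } gives 135/64
step 10: add Blue to get BBBRRRRBBB; options L={ 0, 1, 2, 33/16, 67/32, 135/64 } R={ 17/8, 9/4, 5/2, 3 } gives 271/128
step 11: add Red to get BBBRRRRBBBR; options L={ 0, 1, 2, 33/16, 67/32, 135/64 } R={ 271/128, 17/8, 9/4, 5/2, 3 } gives 541/256

541/256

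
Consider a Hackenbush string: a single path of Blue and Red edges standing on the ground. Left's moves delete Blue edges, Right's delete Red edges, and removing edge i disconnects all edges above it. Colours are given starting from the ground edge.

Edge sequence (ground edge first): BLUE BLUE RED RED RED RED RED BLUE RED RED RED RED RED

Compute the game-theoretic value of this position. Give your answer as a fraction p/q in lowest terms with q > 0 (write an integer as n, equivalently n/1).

2113/2048

Prefix values for BLUE BLUE RED RED RED RED RED BLUE RED RED RED RED RED via {L|R} + simplicity:
step 1: add BLUE to get B; options L={ 0 } R={ · } gives 1
step 2: add BLUE to get BB; options L={ 0, 1 } R={ · } gives 2
step 3: add RED to get BBR; options L={ 0, 1 } R={ 2 } gives 3/2
step 4: add RED to get BBRR; options L={ 0, 1 } R={ 3/2, 2 } gives 5/4
step 5: add RED to get BBRRR; options L={ 0, 1 } R={ 5/4, 3/2, 2 } gives 9/8
step 6: add RED to get BBRRRR; options L={ 0, 1 } R={ 9/8, 5/4, 3/2, 2 } gives 17/16
step 7: add RED to get BBRRRRR; options L={ 0, 1 } R={ 17/16, 9/8, 5/4, 3/2, 2 } gives 33/32
step 8: add BLUE to get BBRRRRRB; options L={ 0, 1, 33/32 } R={ 17/16, 9/8, 5/4, 3/2, 2 } gives 67/64
step 9: add RED to get BBRRRRRBR; options L={ 0, 1, 33/32 } R={ 67/64, 17/16, 9/8, 5/4, 3/2, 2 } gives 133/128
step 10: add RED to get BBRRRRRBRR; options L={ 0, 1, 33/32 } R={ 133/128, 67/64, 17/16, 9/8, 5/4, 3/2, 2 } gives 265/256
step 11: add RED to get BBRRRRRBRRR; options L={ 0, 1, 33/32 } R={ 265/256, 133/128, 67/64, 17/16, 9/8, 5/4, 3/2, 2 } gives 529/512
step 12: add RED to get BBRRRRRBRRRR; options L={ 0, 1, 33/32 } R={ 529/512, 265/256, 133/128, 67/64, 17/16, 9/8, 5/4, 3/2, 2 } gives 1057/1024
step 13: add RED to get BBRRRRRBRRRRR; options L={ 0, 1, 33/32 } R={ 1057/1024, 529/512, 265/256, 133/128, 67/64, 17/16, 9/8, 5/4, 3/2, 2 } gives 2113/2048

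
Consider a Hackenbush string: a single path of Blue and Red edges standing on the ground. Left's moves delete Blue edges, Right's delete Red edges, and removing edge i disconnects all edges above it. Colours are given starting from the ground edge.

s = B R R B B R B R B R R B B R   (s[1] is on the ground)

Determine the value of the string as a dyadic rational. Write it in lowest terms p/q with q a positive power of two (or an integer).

3405/8192

g(B) = { 0 | (no moves) } -> 1
g(BR) = { 0 | 1 } -> 1/2
g(BRR) = { 0 | 1/2 1 } -> 1/4
g(BRRB) = { 0 1/4 | 1/2 1 } -> 3/8
g(BRRBB) = { 0 1/4 3/8 | 1/2 1 } -> 7/16
g(BRRBBR) = { 0 1/4 3/8 | 7/16 1/2 1 } -> 13/32
g(BRRBBRB) = { 0 1/4 3/8 13/32 | 7/16 1/2 1 } -> 27/64
g(BRRBBRBR) = { 0 1/4 3/8 13/32 | 27/64 7/16 1/2 1 } -> 53/128
g(BRRBBRBRB) = { 0 1/4 3/8 13/32 53/128 | 27/64 7/16 1/2 1 } -> 107/256
g(BRRBBRBRBR) = { 0 1/4 3/8 13/32 53/128 | 107/256 27/64 7/16 1/2 1 } -> 213/512
g(BRRBBRBRBRR) = { 0 1/4 3/8 13/32 53/128 | 213/512 107/256 27/64 7/16 1/2 1 } -> 425/1024
g(BRRBBRBRBRRB) = { 0 1/4 3/8 13/32 53/128 425/1024 | 213/512 107/256 27/64 7/16 1/2 1 } -> 851/2048
g(BRRBBRBRBRRBB) = { 0 1/4 3/8 13/32 53/128 425/1024 851/2048 | 213/512 107/256 27/64 7/16 1/2 1 } -> 1703/4096
g(BRRBBRBRBRRBBR) = { 0 1/4 3/8 13/32 53/128 425/1024 851/2048 | 1703/4096 213/512 107/256 27/64 7/16 1/2 1 } -> 3405/8192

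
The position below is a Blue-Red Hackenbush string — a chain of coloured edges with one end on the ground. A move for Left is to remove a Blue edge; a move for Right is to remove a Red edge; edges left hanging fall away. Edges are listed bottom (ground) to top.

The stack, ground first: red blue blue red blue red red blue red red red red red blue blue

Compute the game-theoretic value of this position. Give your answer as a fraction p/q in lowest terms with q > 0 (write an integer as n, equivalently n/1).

-5881/16384

v(r) = { (no moves) | 0 } ⇒ -1
v(rb) = { -1 | 0 } ⇒ -1/2
v(rbb) = { -1; -1/2 | 0 } ⇒ -1/4
v(rbbr) = { -1; -1/2 | -1/4; 0 } ⇒ -3/8
v(rbbrb) = { -1; -1/2; -3/8 | -1/4; 0 } ⇒ -5/16
v(rbbrbr) = { -1; -1/2; -3/8 | -5/16; -1/4; 0 } ⇒ -11/32
v(rbbrbrr) = { -1; -1/2; -3/8 | -11/32; -5/16; -1/4; 0 } ⇒ -23/64
v(rbbrbrrb) = { -1; -1/2; -3/8; -23/64 | -11/32; -5/16; -1/4; 0 } ⇒ -45/128
v(rbbrbrrbr) = { -1; -1/2; -3/8; -23/64 | -45/128; -11/32; -5/16; -1/4; 0 } ⇒ -91/256
v(rbbrbrrbrr) = { -1; -1/2; -3/8; -23/64 | -91/256; -45/128; -11/32; -5/16; -1/4; 0 } ⇒ -183/512
v(rbbrbrrbrrr) = { -1; -1/2; -3/8; -23/64 | -183/512; -91/256; -45/128; -11/32; -5/16; -1/4; 0 } ⇒ -367/1024
v(rbbrbrrbrrrr) = { -1; -1/2; -3/8; -23/64 | -367/1024; -183/512; -91/256; -45/128; -11/32; -5/16; -1/4; 0 } ⇒ -735/2048
v(rbbrbrrbrrrrr) = { -1; -1/2; -3/8; -23/64 | -735/2048; -367/1024; -183/512; -91/256; -45/128; -11/32; -5/16; -1/4; 0 } ⇒ -1471/4096
v(rbbrbrrbrrrrrb) = { -1; -1/2; -3/8; -23/64; -1471/4096 | -735/2048; -367/1024; -183/512; -91/256; -45/128; -11/32; -5/16; -1/4; 0 } ⇒ -2941/8192
v(rbbrbrrbrrrrrbb) = { -1; -1/2; -3/8; -23/64; -1471/4096; -2941/8192 | -735/2048; -367/1024; -183/512; -91/256; -45/128; -11/32; -5/16; -1/4; 0 } ⇒ -5881/16384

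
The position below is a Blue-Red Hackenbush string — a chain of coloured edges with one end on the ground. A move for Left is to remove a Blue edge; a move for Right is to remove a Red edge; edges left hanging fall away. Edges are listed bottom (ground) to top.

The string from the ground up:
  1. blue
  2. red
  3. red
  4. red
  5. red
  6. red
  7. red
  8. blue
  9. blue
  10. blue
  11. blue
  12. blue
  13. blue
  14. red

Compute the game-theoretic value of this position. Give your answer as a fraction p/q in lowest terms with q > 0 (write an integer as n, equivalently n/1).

253/8192

Recurse on prefixes of the 14-edge string blue red red red red red red blue blue blue blue blue blue red:
v_1 [b]  L=[0]  R=[none]  gives 1
v_2 [br]  L=[0]  R=[1]  gives 1/2
v_3 [brr]  L=[0]  R=[1/2 1]  gives 1/4
v_4 [brrr]  L=[0]  R=[1/4 1/2 1]  gives 1/8
v_5 [brrrr]  L=[0]  R=[1/8 1/4 1/2 1]  gives 1/16
v_6 [brrrrr]  L=[0]  R=[1/16 1/8 1/4 1/2 1]  gives 1/32
v_7 [brrrrrr]  L=[0]  R=[1/32 1/16 1/8 1/4 1/2 1]  gives 1/64
v_8 [brrrrrrb]  L=[0 1/64]  R=[1/32 1/16 1/8 1/4 1/2 1]  gives 3/128
v_9 [brrrrrrbb]  L=[0 1/64 3/128]  R=[1/32 1/16 1/8 1/4 1/2 1]  gives 7/256
v_10 [brrrrrrbbb]  L=[0 1/64 3/128 7/256]  R=[1/32 1/16 1/8 1/4 1/2 1]  gives 15/512
v_11 [brrrrrrbbbb]  L=[0 1/64 3/128 7/256 15/512]  R=[1/32 1/16 1/8 1/4 1/2 1]  gives 31/1024
v_12 [brrrrrrbbbbb]  L=[0 1/64 3/128 7/256 15/512 31/1024]  R=[1/32 1/16 1/8 1/4 1/2 1]  gives 63/2048
v_13 [brrrrrrbbbbbb]  L=[0 1/64 3/128 7/256 15/512 31/1024 63/2048]  R=[1/32 1/16 1/8 1/4 1/2 1]  gives 127/4096
v_14 [brrrrrrbbbbbbr]  L=[0 1/64 3/128 7/256 15/512 31/1024 63/2048]  R=[127/4096 1/32 1/16 1/8 1/4 1/2 1]  gives 253/8192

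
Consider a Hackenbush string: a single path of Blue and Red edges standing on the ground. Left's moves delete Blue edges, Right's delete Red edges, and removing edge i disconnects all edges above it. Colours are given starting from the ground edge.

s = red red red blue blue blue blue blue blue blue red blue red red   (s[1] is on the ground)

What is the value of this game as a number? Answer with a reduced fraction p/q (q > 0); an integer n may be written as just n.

Prefix values for red red red blue blue blue blue blue blue blue red blue red red via {L|R} + simplicity:
step 1: add red to get r; options L={ (no moves) } R={ 0 } = -1
step 2: add red to get rr; options L={ (no moves) } R={ -1, 0 } = -2
step 3: add red to get rrr; options L={ (no moves) } R={ -2, -1, 0 } = -3
step 4: add blue to get rrrb; options L={ -3 } R={ -2, -1, 0 } = -5/2
step 5: add blue to get rrrbb; options L={ -3, -5/2 } R={ -2, -1, 0 } = -9/4
step 6: add blue to get rrrbbb; options L={ -3, -5/2, -9/4 } R={ -2, -1, 0 } = -17/8
step 7: add blue to get rrrbbbb; options L={ -3, -5/2, -9/4, -17/8 } R={ -2, -1, 0 } = -33/16
step 8: add blue to get rrrbbbbb; options L={ -3, -5/2, -9/4, -17/8, -33/16 } R={ -2, -1, 0 } = -65/32
step 9: add blue to get rrrbbbbbb; options L={ -3, -5/2, -9/4, -17/8, -33/16, -65/32 } R={ -2, -1, 0 } = -129/64
step 10: add blue to get rrrbbbbbbb; options L={ -3, -5/2, -9/4, -17/8, -33/16, -65/32, -129/64 } R={ -2, -1, 0 } = -257/128
step 11: add red to get rrrbbbbbbbr; options L={ -3, -5/2, -9/4, -17/8, -33/16, -65/32, -129/64 } R={ -257/128, -2, -1, 0 } = -515/256
step 12: add blue to get rrrbbbbbbbrb; options L={ -3, -5/2, -9/4, -17/8, -33/16, -65/32, -129/64, -515/256 } R={ -257/128, -2, -1, 0 } = -1029/512
step 13: add red to get rrrbbbbbbbrbr; options L={ -3, -5/2, -9/4, -17/8, -33/16, -65/32, -129/64, -515/256 } R={ -1029/512, -257/128, -2, -1, 0 } = -2059/1024
step 14: add red to get rrrbbbbbbbrbrr; options L={ -3, -5/2, -9/4, -17/8, -33/16, -65/32, -129/64, -515/256 } R={ -2059/1024, -1029/512, -257/128, -2, -1, 0 } = -4119/2048

-4119/2048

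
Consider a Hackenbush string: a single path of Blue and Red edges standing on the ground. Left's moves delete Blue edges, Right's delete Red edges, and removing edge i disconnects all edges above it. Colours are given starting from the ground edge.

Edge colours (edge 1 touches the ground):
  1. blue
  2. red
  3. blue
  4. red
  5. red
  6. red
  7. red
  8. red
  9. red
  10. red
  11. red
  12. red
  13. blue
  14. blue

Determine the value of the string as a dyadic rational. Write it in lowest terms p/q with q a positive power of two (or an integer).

4103/8192

Recurse on prefixes of the 14-edge string blue red blue red red red red red red red red red blue blue:
b: Left { 0 }, Right { ∅ } — simplest 1
br: Left { 0 }, Right { 1 } — simplest 1/2
brb: Left { 0,1/2 }, Right { 1 } — simplest 3/4
brbr: Left { 0,1/2 }, Right { 3/4,1 } — simplest 5/8
brbrr: Left { 0,1/2 }, Right { 5/8,3/4,1 } — simplest 9/16
brbrrr: Left { 0,1/2 }, Right { 9/16,5/8,3/4,1 } — simplest 17/32
brbrrrr: Left { 0,1/2 }, Right { 17/32,9/16,5/8,3/4,1 } — simplest 33/64
brbrrrrr: Left { 0,1/2 }, Right { 33/64,17/32,9/16,5/8,3/4,1 } — simplest 65/128
brbrrrrrr: Left { 0,1/2 }, Right { 65/128,33/64,17/32,9/16,5/8,3/4,1 } — simplest 129/256
brbrrrrrrr: Left { 0,1/2 }, Right { 129/256,65/128,33/64,17/32,9/16,5/8,3/4,1 } — simplest 257/512
brbrrrrrrrr: Left { 0,1/2 }, Right { 257/512,129/256,65/128,33/64,17/32,9/16,5/8,3/4,1 } — simplest 513/1024
brbrrrrrrrrr: Left { 0,1/2 }, Right { 513/1024,257/512,129/256,65/128,33/64,17/32,9/16,5/8,3/4,1 } — simplest 1025/2048
brbrrrrrrrrrb: Left { 0,1/2,1025/2048 }, Right { 513/1024,257/512,129/256,65/128,33/64,17/32,9/16,5/8,3/4,1 } — simplest 2051/4096
brbrrrrrrrrrbb: Left { 0,1/2,1025/2048,2051/4096 }, Right { 513/1024,257/512,129/256,65/128,33/64,17/32,9/16,5/8,3/4,1 } — simplest 4103/8192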